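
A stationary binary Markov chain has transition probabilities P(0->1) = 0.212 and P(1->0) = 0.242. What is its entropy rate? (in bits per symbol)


Stationary distribution: pi_0 = p10/(p01+p10) = 0.533, pi_1 = 0.467. Entropy rate H' = pi_0*H(p01) + pi_1*H(p10) = 0.533*0.7453 + 0.467*0.7984 = 0.7701

0.7701 bits/symbol


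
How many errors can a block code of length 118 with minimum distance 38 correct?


Correction capability = floor((d-1)/2) = floor((38-1)/2) = 18

18 errors


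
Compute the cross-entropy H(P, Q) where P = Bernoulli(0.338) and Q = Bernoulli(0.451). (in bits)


H(P,Q) = -p*log2(q) - (1-p)*log2(1-q). -0.338*log2(0.451) = 0.388295; -0.662*log2(0.549) = 0.572711. H(P,Q) = 0.388295 + 0.572711 = 0.961

0.961 bits


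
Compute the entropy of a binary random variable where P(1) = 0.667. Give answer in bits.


H = -p*log2(p) - (1-p)*log2(1-p). -0.667*log2(0.667) = 0.389689; -0.333*log2(0.333) = 0.528273. H = 0.389689 + 0.528273 = 0.918

0.918 bits


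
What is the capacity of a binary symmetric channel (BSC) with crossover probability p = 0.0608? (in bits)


H(p) = -p*log2(p) - (1-p)*log2(1-p) = -0.0608*log2(0.0608) - 0.9392*log2(0.9392) = 0.245619 + 0.084994 = 0.3306. C = 1 - H(p) = 1 - 0.3306 = 0.6694

0.6694 bits


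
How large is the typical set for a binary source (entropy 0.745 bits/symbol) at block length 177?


log2|A_typical| = nH = 177 * 0.745 = 131.865, so |A_typical| ~ 2^131.865 = 4.958e+39

4.958e+39


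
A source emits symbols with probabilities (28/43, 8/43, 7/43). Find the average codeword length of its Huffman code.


Huffman construction (repeatedly merge the two least-probable nodes; each merge adds 1 bit to every symbol beneath it): 7/43 + 8/43 = 15/43; 15/43 + 28/43 = 1. Resulting codeword lengths (in the order the probabilities were given): (1, 2, 2). L_avg = sum(p_i * l_i) = 28/43*1 + 8/43*2 + 7/43*2 = 58/43 = 1.3488

1.3488 bits


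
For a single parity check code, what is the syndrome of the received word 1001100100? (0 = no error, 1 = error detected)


Syndrome = XOR of all bits = 1 XOR 0 XOR 0 XOR 1 XOR 1 XOR 0 XOR 0 XOR 1 XOR 0 XOR 0 = 0

0


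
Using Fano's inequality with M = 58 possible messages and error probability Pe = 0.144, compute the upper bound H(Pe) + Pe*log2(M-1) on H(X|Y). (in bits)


H(Pe) = -Pe*log2(Pe) - (1-Pe)*log2(1-Pe) = -0.144*log2(0.144) - 0.856*log2(0.856) = 0.402604 + 0.192016 = 0.5946. Pe*log2(M-1) = 0.144*log2(57) = 0.839936. Bound = H(Pe) + Pe*log2(M-1) = 0.402604 + 0.192016 + 0.839936 = 1.4346

1.4346 bits


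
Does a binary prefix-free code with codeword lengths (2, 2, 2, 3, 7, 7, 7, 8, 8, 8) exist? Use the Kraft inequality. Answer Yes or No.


Kraft sum = sum(2^(-l_i)) = 0.9102, need <= 1. Result: satisfied (a binary prefix-free code with these lengths exists)

Yes


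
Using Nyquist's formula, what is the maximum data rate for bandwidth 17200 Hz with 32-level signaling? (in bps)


Rate = 2 * B * log2(M) = 2 * 17200 * 5.0 = 172000.0

172000.0 bps


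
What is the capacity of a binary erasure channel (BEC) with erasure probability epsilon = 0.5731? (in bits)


C = 1 - epsilon = 1 - 0.5731 = 0.4269

0.4269 bits


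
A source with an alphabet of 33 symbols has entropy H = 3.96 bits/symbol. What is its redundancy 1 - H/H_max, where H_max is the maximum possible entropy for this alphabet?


H_max = log2(K) = log2(33) = 5.0444 bits/symbol. Redundancy = 1 - H/H_max = 1 - 3.96/5.0444 = 1 - 0.785 = 0.215

0.215


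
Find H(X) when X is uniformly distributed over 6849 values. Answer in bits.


H = log2(n) = log2(6849) = 12.7417

12.7417 bits


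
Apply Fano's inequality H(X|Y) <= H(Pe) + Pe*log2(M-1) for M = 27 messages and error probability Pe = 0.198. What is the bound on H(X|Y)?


H(Pe) = -Pe*log2(Pe) - (1-Pe)*log2(1-Pe) = -0.198*log2(0.198) - 0.802*log2(0.802) = 0.462613 + 0.255297 = 0.7179. Pe*log2(M-1) = 0.198*log2(26) = 0.930687. Bound = H(Pe) + Pe*log2(M-1) = 0.462613 + 0.255297 + 0.930687 = 1.6486

1.6486 bits


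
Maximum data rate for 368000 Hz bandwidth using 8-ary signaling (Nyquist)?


Rate = 2 * B * log2(M) = 2 * 368000 * 3.0 = 2208000.0

2208000.0 bps


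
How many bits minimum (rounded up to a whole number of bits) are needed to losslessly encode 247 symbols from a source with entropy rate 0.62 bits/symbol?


Minimum bits >= n * H = 247 * 0.62 = 153.14, rounded up to a whole number of bits = 154

154 bits


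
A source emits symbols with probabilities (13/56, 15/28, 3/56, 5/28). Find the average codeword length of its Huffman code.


Huffman construction (repeatedly merge the two least-probable nodes; each merge adds 1 bit to every symbol beneath it): 3/56 + 5/28 = 13/56; 13/56 + 13/56 = 13/28; 13/28 + 15/28 = 1. Resulting codeword lengths (in the order the probabilities were given): (2, 1, 3, 3). L_avg = sum(p_i * l_i) = 13/56*2 + 15/28*1 + 3/56*3 + 5/28*3 = 95/56 = 1.6964

1.6964 bits


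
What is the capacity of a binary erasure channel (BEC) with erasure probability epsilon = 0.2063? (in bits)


C = 1 - epsilon = 1 - 0.2063 = 0.7937

0.7937 bits


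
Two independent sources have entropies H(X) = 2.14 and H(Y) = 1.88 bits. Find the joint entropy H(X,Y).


For independent variables, H(X,Y) = H(X) + H(Y) = 2.14 + 1.88 = 4.02

4.02 bits


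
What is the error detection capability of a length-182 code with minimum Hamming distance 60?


Detection capability = d_min - 1 = 60 - 1 = 59

59 errors


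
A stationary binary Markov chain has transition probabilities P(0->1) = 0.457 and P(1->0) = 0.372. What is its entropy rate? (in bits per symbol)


Stationary distribution: pi_0 = p10/(p01+p10) = 0.4487, pi_1 = 0.5513. Entropy rate H' = pi_0*H(p01) + pi_1*H(p10) = 0.4487*0.9947 + 0.5513*0.9522 = 0.9712

0.9712 bits/symbol


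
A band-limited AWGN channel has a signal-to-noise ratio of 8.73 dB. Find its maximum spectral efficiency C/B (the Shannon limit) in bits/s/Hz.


SNR_linear = 10^(8.73/10) = 7.4645; C/B = log2(1 + SNR_linear) = log2(1 + 7.4645) = 3.0814

3.0814 bits/s/Hz


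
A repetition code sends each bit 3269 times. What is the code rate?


Rate = k/n = 1/3269

1/3269


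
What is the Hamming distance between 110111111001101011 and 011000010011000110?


Count differing positions: ^ . ^ ^ ^ ^ ^ . ^ . ^ . ^ . ^ ^ . ^ = 12 differences

12


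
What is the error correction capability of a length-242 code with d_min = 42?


Correction capability = floor((d-1)/2) = floor((42-1)/2) = 20

20 errors


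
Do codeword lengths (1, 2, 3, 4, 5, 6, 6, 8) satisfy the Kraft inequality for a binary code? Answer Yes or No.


Kraft sum = sum(2^(-l_i)) = 1.0039, need <= 1. Result: violated (a binary prefix-free code with these lengths cannot exist)

No


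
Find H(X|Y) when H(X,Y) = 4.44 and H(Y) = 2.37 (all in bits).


H(X|Y) = H(X,Y) - H(Y) = 4.44 - 2.37 = 2.07

2.07 bits


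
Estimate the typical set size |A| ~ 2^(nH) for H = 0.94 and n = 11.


log2|A_typical| = nH = 11 * 0.94 = 10.34, so |A_typical| ~ 2^10.34 = 1.296e+03

1.296e+03


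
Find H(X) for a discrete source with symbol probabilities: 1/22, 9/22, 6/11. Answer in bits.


H = -sum(p_i * log2(p_i)). Terms: -(1/22)*log2(1/22) = 0.202701; -(9/22)*log2(9/22) = 0.527525; -(6/11)*log2(6/11) = 0.476983. H = 0.202701 + 0.527525 + 0.476983 = 1.2072

1.2072 bits


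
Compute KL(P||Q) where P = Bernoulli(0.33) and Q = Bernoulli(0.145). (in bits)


KL = p*log2(p/q) + (1-p)*log2((1-p)/(1-q)) = 0.33*log2(0.33/0.145) + 0.67*log2(0.67/0.855) = 0.1558

0.1558 bits


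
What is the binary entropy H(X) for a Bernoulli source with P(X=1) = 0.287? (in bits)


H = -p*log2(p) - (1-p)*log2(1-p). -0.287*log2(0.287) = 0.516852; -0.713*log2(0.713) = 0.347963. H = 0.516852 + 0.347963 = 0.8648

0.8648 bits


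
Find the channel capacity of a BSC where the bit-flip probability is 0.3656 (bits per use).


H(p) = -p*log2(p) - (1-p)*log2(1-p) = -0.3656*log2(0.3656) - 0.6344*log2(0.6344) = 0.530728 + 0.416506 = 0.9472. C = 1 - H(p) = 1 - 0.9472 = 0.0528

0.0528 bits


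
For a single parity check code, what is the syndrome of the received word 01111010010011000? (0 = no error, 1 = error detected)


Syndrome = XOR of all bits = 0 XOR 1 XOR 1 XOR 1 XOR 1 XOR 0 XOR 1 XOR 0 XOR 0 XOR 1 XOR 0 XOR 0 XOR 1 XOR 1 XOR 0 XOR 0 XOR 0 = 0

0


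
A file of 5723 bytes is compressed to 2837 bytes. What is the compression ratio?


Ratio = original / compressed = 5723 / 2837 = 2.0173

2.0173


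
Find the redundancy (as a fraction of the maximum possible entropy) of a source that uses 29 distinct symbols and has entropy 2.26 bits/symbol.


H_max = log2(K) = log2(29) = 4.858 bits/symbol. Redundancy = 1 - H/H_max = 1 - 2.26/4.858 = 1 - 0.4652 = 0.5348

0.5348


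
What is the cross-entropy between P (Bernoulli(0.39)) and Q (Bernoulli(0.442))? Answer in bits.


H(P,Q) = -p*log2(q) - (1-p)*log2(1-q). -0.39*log2(0.442) = 0.459374; -0.61*log2(0.558) = 0.513414. H(P,Q) = 0.459374 + 0.513414 = 0.9728

0.9728 bits


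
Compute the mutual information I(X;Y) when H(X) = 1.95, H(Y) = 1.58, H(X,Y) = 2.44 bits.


I(X;Y) = H(X) + H(Y) - H(X,Y) = 1.95 + 1.58 - 2.44 = 1.09

1.09 bits


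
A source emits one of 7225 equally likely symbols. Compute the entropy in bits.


H = log2(n) = log2(7225) = 12.8188

12.8188 bits


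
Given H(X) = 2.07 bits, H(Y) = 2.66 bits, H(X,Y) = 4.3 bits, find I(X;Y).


I(X;Y) = H(X) + H(Y) - H(X,Y) = 2.07 + 2.66 - 4.3 = 0.43

0.43 bits


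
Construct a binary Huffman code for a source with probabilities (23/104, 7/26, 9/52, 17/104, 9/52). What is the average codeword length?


Huffman construction (repeatedly merge the two least-probable nodes; each merge adds 1 bit to every symbol beneath it): 17/104 + 9/52 = 35/104; 9/52 + 23/104 = 41/104; 7/26 + 35/104 = 63/104; 41/104 + 63/104 = 1. Resulting codeword lengths (in the order the probabilities were given): (2, 2, 3, 3, 2). L_avg = sum(p_i * l_i) = 23/104*2 + 7/26*2 + 9/52*3 + 17/104*3 + 9/52*2 = 243/104 = 2.3365

2.3365 bits


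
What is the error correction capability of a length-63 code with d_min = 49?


Correction capability = floor((d-1)/2) = floor((49-1)/2) = 24

24 errors


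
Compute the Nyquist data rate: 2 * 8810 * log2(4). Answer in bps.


Rate = 2 * B * log2(M) = 2 * 8810 * 2.0 = 35240.0

35240.0 bps


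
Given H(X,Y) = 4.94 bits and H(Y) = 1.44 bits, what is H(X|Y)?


H(X|Y) = H(X,Y) - H(Y) = 4.94 - 1.44 = 3.5

3.5 bits


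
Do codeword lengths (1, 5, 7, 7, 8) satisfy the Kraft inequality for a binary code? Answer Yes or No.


Kraft sum = sum(2^(-l_i)) = 0.5508, need <= 1. Result: satisfied (a binary prefix-free code with these lengths exists)

Yes


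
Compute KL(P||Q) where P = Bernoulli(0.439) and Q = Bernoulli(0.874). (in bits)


KL = p*log2(p/q) + (1-p)*log2((1-p)/(1-q)) = 0.439*log2(0.439/0.874) + 0.561*log2(0.561/0.126) = 0.7726

0.7726 bits


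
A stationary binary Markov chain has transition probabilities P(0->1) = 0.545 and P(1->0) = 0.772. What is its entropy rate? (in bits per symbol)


Stationary distribution: pi_0 = p10/(p01+p10) = 0.5862, pi_1 = 0.4138. Entropy rate H' = pi_0*H(p01) + pi_1*H(p10) = 0.5862*0.9941 + 0.4138*0.7745 = 0.9033

0.9033 bits/symbol


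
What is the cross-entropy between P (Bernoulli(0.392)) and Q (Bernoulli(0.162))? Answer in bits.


H(P,Q) = -p*log2(q) - (1-p)*log2(1-q). -0.392*log2(0.162) = 1.029366; -0.608*log2(0.838) = 0.155027. H(P,Q) = 1.029366 + 0.155027 = 1.1844

1.1844 bits


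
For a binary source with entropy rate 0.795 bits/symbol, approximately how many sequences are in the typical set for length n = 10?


log2|A_typical| = nH = 10 * 0.795 = 7.95, so |A_typical| ~ 2^7.95 = 2.473e+02

2.473e+02


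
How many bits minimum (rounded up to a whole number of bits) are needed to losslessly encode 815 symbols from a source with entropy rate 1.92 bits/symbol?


Minimum bits >= n * H = 815 * 1.92 = 1564.8, rounded up to a whole number of bits = 1565

1565 bits


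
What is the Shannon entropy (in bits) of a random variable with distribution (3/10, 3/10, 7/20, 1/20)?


H = -sum(p_i * log2(p_i)). Terms: -(3/10)*log2(3/10) = 0.521090; -(3/10)*log2(3/10) = 0.521090; -(7/20)*log2(7/20) = 0.530101; -(1/20)*log2(1/20) = 0.216096. H = 0.521090 + 0.521090 + 0.530101 + 0.216096 = 1.7884

1.7884 bits


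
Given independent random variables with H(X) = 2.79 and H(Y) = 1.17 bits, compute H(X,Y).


For independent variables, H(X,Y) = H(X) + H(Y) = 2.79 + 1.17 = 3.96

3.96 bits


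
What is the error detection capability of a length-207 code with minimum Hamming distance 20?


Detection capability = d_min - 1 = 20 - 1 = 19

19 errors


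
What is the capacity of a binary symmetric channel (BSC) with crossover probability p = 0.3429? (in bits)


H(p) = -p*log2(p) - (1-p)*log2(1-p) = -0.3429*log2(0.3429) - 0.6571*log2(0.6571) = 0.529486 + 0.398081 = 0.9276. C = 1 - H(p) = 1 - 0.9276 = 0.0724

0.0724 bits


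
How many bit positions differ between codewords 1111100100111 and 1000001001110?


Count differing positions: . ^ ^ ^ ^ . ^ ^ . ^ . . ^ = 8 differences

8


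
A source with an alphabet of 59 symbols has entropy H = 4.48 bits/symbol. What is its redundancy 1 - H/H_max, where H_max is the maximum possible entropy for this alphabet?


H_max = log2(K) = log2(59) = 5.8826 bits/symbol. Redundancy = 1 - H/H_max = 1 - 4.48/5.8826 = 1 - 0.7616 = 0.2384

0.2384


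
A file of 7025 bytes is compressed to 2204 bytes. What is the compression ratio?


Ratio = original / compressed = 7025 / 2204 = 3.1874

3.1874


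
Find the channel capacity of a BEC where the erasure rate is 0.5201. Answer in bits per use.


C = 1 - epsilon = 1 - 0.5201 = 0.4799

0.4799 bits


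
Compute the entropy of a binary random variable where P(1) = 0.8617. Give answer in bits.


H = -p*log2(p) - (1-p)*log2(1-p). -0.8617*log2(0.8617) = 0.185044; -0.1383*log2(0.1383) = 0.394726. H = 0.185044 + 0.394726 = 0.5798

0.5798 bits


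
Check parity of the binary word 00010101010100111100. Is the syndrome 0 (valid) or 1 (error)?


Syndrome = XOR of all bits = 0 XOR 0 XOR 0 XOR 1 XOR 0 XOR 1 XOR 0 XOR 1 XOR 0 XOR 1 XOR 0 XOR 1 XOR 0 XOR 0 XOR 1 XOR 1 XOR 1 XOR 1 XOR 0 XOR 0 = 1

1


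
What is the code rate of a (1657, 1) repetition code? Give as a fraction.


Rate = k/n = 1/1657

1/1657


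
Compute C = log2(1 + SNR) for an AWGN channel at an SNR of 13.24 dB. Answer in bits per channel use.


SNR_linear = 10^(13.24/10) = 21.0863; C = log2(1 + SNR_linear) = log2(1 + 21.0863) = 4.4651

4.4651 bits/channel use


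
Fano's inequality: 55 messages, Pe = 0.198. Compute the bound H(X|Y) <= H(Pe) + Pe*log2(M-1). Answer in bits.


H(Pe) = -Pe*log2(Pe) - (1-Pe)*log2(1-Pe) = -0.198*log2(0.198) - 0.802*log2(0.802) = 0.462613 + 0.255297 = 0.7179. Pe*log2(M-1) = 0.198*log2(54) = 1.139468. Bound = H(Pe) + Pe*log2(M-1) = 0.462613 + 0.255297 + 1.139468 = 1.8574

1.8574 bits


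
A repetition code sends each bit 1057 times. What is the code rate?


Rate = k/n = 1/1057

1/1057


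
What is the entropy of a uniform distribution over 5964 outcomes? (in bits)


H = log2(n) = log2(5964) = 12.5421

12.5421 bits


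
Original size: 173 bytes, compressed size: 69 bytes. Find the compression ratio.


Ratio = original / compressed = 173 / 69 = 2.5072

2.5072


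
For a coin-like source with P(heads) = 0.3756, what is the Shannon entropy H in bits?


H = -p*log2(p) - (1-p)*log2(1-p). -0.3756*log2(0.3756) = 0.530622; -0.6244*log2(0.6244) = 0.424253. H = 0.530622 + 0.424253 = 0.9549

0.9549 bits


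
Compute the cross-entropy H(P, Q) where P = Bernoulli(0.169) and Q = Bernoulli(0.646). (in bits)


H(P,Q) = -p*log2(q) - (1-p)*log2(1-q). -0.169*log2(0.646) = 0.106537; -0.831*log2(0.354) = 1.244987. H(P,Q) = 0.106537 + 1.244987 = 1.3515

1.3515 bits


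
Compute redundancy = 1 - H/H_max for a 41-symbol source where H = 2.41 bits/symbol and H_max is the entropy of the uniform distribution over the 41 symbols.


H_max = log2(K) = log2(41) = 5.3576 bits/symbol. Redundancy = 1 - H/H_max = 1 - 2.41/5.3576 = 1 - 0.4498 = 0.5502

0.5502


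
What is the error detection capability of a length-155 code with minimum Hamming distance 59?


Detection capability = d_min - 1 = 59 - 1 = 58

58 errors


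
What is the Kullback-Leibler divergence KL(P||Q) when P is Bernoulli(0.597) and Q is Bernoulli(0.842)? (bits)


KL = p*log2(p/q) + (1-p)*log2((1-p)/(1-q)) = 0.597*log2(0.597/0.842) + 0.403*log2(0.403/0.158) = 0.2482

0.2482 bits


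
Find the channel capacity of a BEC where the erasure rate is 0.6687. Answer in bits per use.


C = 1 - epsilon = 1 - 0.6687 = 0.3313

0.3313 bits


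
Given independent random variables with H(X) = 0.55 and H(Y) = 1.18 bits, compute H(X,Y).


For independent variables, H(X,Y) = H(X) + H(Y) = 0.55 + 1.18 = 1.73

1.73 bits


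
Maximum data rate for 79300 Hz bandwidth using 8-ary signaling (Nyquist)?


Rate = 2 * B * log2(M) = 2 * 79300 * 3.0 = 475800.0

475800.0 bps


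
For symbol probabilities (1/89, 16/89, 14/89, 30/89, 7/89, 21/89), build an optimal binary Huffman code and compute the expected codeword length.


Huffman construction (repeatedly merge the two least-probable nodes; each merge adds 1 bit to every symbol beneath it): 1/89 + 7/89 = 8/89; 8/89 + 14/89 = 22/89; 16/89 + 21/89 = 37/89; 22/89 + 30/89 = 52/89; 37/89 + 52/89 = 1. Resulting codeword lengths (in the order the probabilities were given): (4, 2, 3, 2, 4, 2). L_avg = sum(p_i * l_i) = 1/89*4 + 16/89*2 + 14/89*3 + 30/89*2 + 7/89*4 + 21/89*2 = 208/89 = 2.3371

2.3371 bits


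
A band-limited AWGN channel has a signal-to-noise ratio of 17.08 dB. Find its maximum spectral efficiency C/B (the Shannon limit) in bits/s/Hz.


SNR_linear = 10^(17.08/10) = 51.0505; C/B = log2(1 + SNR_linear) = log2(1 + 51.0505) = 5.7018

5.7018 bits/s/Hz


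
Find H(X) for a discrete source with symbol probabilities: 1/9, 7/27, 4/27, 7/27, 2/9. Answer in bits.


H = -sum(p_i * log2(p_i)). Terms: -(1/9)*log2(1/9) = 0.352214; -(7/27)*log2(7/27) = 0.504916; -(4/27)*log2(4/27) = 0.408131; -(7/27)*log2(7/27) = 0.504916; -(2/9)*log2(2/9) = 0.482206. H = 0.352214 + 0.504916 + 0.408131 + 0.504916 + 0.482206 = 2.2524

2.2524 bits


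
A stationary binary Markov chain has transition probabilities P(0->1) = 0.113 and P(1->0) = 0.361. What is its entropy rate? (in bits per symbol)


Stationary distribution: pi_0 = p10/(p01+p10) = 0.7616, pi_1 = 0.2384. Entropy rate H' = pi_0*H(p01) + pi_1*H(p10) = 0.7616*0.5089 + 0.2384*0.9435 = 0.6125

0.6125 bits/symbol


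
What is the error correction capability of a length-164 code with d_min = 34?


Correction capability = floor((d-1)/2) = floor((34-1)/2) = 16

16 errors


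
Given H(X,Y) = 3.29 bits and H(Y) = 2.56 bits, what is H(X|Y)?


H(X|Y) = H(X,Y) - H(Y) = 3.29 - 2.56 = 0.73

0.73 bits


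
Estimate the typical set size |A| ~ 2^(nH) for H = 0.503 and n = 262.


log2|A_typical| = nH = 262 * 0.503 = 131.786, so |A_typical| ~ 2^131.786 = 4.694e+39

4.694e+39


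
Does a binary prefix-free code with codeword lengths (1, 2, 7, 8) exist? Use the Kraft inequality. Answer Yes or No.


Kraft sum = sum(2^(-l_i)) = 0.7617, need <= 1. Result: satisfied (a binary prefix-free code with these lengths exists)

Yes


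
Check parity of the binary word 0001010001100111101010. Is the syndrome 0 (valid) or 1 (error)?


Syndrome = XOR of all bits = 0 XOR 0 XOR 0 XOR 1 XOR 0 XOR 1 XOR 0 XOR 0 XOR 0 XOR 1 XOR 1 XOR 0 XOR 0 XOR 1 XOR 1 XOR 1 XOR 1 XOR 0 XOR 1 XOR 0 XOR 1 XOR 0 = 0

0


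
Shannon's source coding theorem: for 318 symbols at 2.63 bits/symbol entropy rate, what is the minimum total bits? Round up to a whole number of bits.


Minimum bits >= n * H = 318 * 2.63 = 836.34, rounded up to a whole number of bits = 837

837 bits


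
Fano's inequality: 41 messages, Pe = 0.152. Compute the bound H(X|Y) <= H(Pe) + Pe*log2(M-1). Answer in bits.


H(Pe) = -Pe*log2(Pe) - (1-Pe)*log2(1-Pe) = -0.152*log2(0.152) - 0.848*log2(0.848) = 0.413114 + 0.201709 = 0.6148. Pe*log2(M-1) = 0.152*log2(40) = 0.808933. Bound = H(Pe) + Pe*log2(M-1) = 0.413114 + 0.201709 + 0.808933 = 1.4238

1.4238 bits


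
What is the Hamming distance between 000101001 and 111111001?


Count differing positions: ^ ^ ^ . ^ . . . . = 4 differences

4


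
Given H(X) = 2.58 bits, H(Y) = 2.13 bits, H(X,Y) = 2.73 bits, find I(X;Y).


I(X;Y) = H(X) + H(Y) - H(X,Y) = 2.58 + 2.13 - 2.73 = 1.98

1.98 bits


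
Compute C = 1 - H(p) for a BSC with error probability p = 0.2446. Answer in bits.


H(p) = -p*log2(p) - (1-p)*log2(1-p) = -0.2446*log2(0.2446) - 0.7554*log2(0.7554) = 0.496906 + 0.305701 = 0.8026. C = 1 - H(p) = 1 - 0.8026 = 0.1974

0.1974 bits


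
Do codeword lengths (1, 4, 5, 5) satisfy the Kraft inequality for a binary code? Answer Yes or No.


Kraft sum = sum(2^(-l_i)) = 0.625, need <= 1. Result: satisfied (a binary prefix-free code with these lengths exists)

Yes


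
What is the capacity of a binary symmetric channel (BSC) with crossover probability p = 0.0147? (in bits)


H(p) = -p*log2(p) - (1-p)*log2(1-p) = -0.0147*log2(0.0147) - 0.9853*log2(0.9853) = 0.089494 + 0.021051 = 0.1105. C = 1 - H(p) = 1 - 0.1105 = 0.8895

0.8895 bits


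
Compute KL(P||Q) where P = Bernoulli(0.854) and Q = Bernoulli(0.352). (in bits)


KL = p*log2(p/q) + (1-p)*log2((1-p)/(1-q)) = 0.854*log2(0.854/0.352) + 0.146*log2(0.146/0.648) = 0.7781

0.7781 bits


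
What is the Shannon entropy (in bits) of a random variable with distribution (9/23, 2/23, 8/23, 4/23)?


H = -sum(p_i * log2(p_i)). Terms: -(9/23)*log2(9/23) = 0.529684; -(2/23)*log2(2/23) = 0.306397; -(8/23)*log2(8/23) = 0.529935; -(4/23)*log2(4/23) = 0.438880. H = 0.529684 + 0.306397 + 0.529935 + 0.438880 = 1.8049

1.8049 bits


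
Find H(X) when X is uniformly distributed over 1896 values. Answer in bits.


H = log2(n) = log2(1896) = 10.8887

10.8887 bits


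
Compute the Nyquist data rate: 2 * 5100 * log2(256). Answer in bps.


Rate = 2 * B * log2(M) = 2 * 5100 * 8.0 = 81600.0

81600.0 bps


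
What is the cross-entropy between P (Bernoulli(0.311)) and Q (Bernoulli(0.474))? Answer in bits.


H(P,Q) = -p*log2(q) - (1-p)*log2(1-q). -0.311*log2(0.474) = 0.334960; -0.689*log2(0.526) = 0.638610. H(P,Q) = 0.334960 + 0.638610 = 0.9736

0.9736 bits


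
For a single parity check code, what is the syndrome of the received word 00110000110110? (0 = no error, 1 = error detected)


Syndrome = XOR of all bits = 0 XOR 0 XOR 1 XOR 1 XOR 0 XOR 0 XOR 0 XOR 0 XOR 1 XOR 1 XOR 0 XOR 1 XOR 1 XOR 0 = 0

0


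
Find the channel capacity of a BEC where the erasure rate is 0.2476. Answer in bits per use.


C = 1 - epsilon = 1 - 0.2476 = 0.7524

0.7524 bits


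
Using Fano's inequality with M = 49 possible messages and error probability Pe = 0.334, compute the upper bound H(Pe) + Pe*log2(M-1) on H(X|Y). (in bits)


H(Pe) = -Pe*log2(Pe) - (1-Pe)*log2(1-Pe) = -0.334*log2(0.334) - 0.666*log2(0.666) = 0.528415 + 0.390546 = 0.919. Pe*log2(M-1) = 0.334*log2(48) = 1.865377. Bound = H(Pe) + Pe*log2(M-1) = 0.528415 + 0.390546 + 1.865377 = 2.7843

2.7843 bits


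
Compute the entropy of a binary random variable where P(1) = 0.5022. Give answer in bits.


H = -p*log2(p) - (1-p)*log2(1-p). -0.5022*log2(0.5022) = 0.499019; -0.4978*log2(0.4978) = 0.500967. H = 0.499019 + 0.500967 = 1.0

1.0 bits


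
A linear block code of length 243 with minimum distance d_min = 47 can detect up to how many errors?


Detection capability = d_min - 1 = 47 - 1 = 46

46 errors


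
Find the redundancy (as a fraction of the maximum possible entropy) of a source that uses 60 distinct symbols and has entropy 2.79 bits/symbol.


H_max = log2(K) = log2(60) = 5.9069 bits/symbol. Redundancy = 1 - H/H_max = 1 - 2.79/5.9069 = 1 - 0.4723 = 0.5277

0.5277


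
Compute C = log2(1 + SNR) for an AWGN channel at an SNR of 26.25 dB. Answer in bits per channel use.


SNR_linear = 10^(26.25/10) = 421.6965; C = log2(1 + SNR_linear) = log2(1 + 421.6965) = 8.7235

8.7235 bits/channel use


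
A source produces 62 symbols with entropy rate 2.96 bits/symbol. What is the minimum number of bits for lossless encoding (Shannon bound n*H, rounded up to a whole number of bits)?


Minimum bits >= n * H = 62 * 2.96 = 183.52, rounded up to a whole number of bits = 184

184 bits


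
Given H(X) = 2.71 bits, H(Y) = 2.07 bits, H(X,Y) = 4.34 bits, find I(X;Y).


I(X;Y) = H(X) + H(Y) - H(X,Y) = 2.71 + 2.07 - 4.34 = 0.44

0.44 bits


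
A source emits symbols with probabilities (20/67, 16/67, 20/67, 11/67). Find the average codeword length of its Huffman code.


Huffman construction (repeatedly merge the two least-probable nodes; each merge adds 1 bit to every symbol beneath it): 11/67 + 16/67 = 27/67; 20/67 + 20/67 = 40/67; 27/67 + 40/67 = 1. Resulting codeword lengths (in the order the probabilities were given): (2, 2, 2, 2). L_avg = sum(p_i * l_i) = 20/67*2 + 16/67*2 + 20/67*2 + 11/67*2 = 2

2.0 bits


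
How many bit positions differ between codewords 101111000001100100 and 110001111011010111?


Count differing positions: . ^ ^ ^ ^ . ^ ^ ^ . ^ . ^ ^ . . ^ ^ = 12 differences

12


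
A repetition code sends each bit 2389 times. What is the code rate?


Rate = k/n = 1/2389

1/2389


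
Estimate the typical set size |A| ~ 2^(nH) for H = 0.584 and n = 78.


log2|A_typical| = nH = 78 * 0.584 = 45.552, so |A_typical| ~ 2^45.552 = 5.158e+13

5.158e+13


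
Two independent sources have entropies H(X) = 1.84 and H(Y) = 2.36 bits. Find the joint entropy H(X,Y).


For independent variables, H(X,Y) = H(X) + H(Y) = 1.84 + 2.36 = 4.2

4.2 bits


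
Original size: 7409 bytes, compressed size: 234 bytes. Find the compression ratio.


Ratio = original / compressed = 7409 / 234 = 31.6624

31.6624


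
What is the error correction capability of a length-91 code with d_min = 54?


Correction capability = floor((d-1)/2) = floor((54-1)/2) = 26

26 errors


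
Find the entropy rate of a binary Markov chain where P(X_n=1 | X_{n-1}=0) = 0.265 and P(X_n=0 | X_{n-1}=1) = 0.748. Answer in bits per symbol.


Stationary distribution: pi_0 = p10/(p01+p10) = 0.7384, pi_1 = 0.2616. Entropy rate H' = pi_0*H(p01) + pi_1*H(p10) = 0.7384*0.8342 + 0.2616*0.8144 = 0.829

0.829 bits/symbol


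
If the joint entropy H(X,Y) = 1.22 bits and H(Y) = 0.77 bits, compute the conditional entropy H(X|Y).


H(X|Y) = H(X,Y) - H(Y) = 1.22 - 0.77 = 0.45

0.45 bits


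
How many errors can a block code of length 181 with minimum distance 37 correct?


Correction capability = floor((d-1)/2) = floor((37-1)/2) = 18

18 errors


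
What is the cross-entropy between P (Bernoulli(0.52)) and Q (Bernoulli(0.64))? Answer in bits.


H(P,Q) = -p*log2(q) - (1-p)*log2(1-q). -0.52*log2(0.64) = 0.334805; -0.48*log2(0.36) = 0.707487. H(P,Q) = 0.334805 + 0.707487 = 1.0423

1.0423 bits


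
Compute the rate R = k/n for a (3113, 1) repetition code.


Rate = k/n = 1/3113

1/3113


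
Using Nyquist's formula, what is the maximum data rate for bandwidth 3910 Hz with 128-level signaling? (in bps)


Rate = 2 * B * log2(M) = 2 * 3910 * 7.0 = 54740.0

54740.0 bps


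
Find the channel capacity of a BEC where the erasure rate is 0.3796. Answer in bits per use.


C = 1 - epsilon = 1 - 0.3796 = 0.6204

0.6204 bits


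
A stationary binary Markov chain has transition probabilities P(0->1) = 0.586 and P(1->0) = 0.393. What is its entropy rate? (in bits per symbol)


Stationary distribution: pi_0 = p10/(p01+p10) = 0.4014, pi_1 = 0.5986. Entropy rate H' = pi_0*H(p01) + pi_1*H(p10) = 0.4014*0.9786 + 0.5986*0.9667 = 0.9715

0.9715 bits/symbol


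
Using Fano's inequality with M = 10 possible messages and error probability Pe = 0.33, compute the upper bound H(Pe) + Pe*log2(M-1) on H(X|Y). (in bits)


H(Pe) = -Pe*log2(Pe) - (1-Pe)*log2(1-Pe) = -0.33*log2(0.33) - 0.67*log2(0.67) = 0.527822 + 0.387104 = 0.9149. Pe*log2(M-1) = 0.33*log2(9) = 1.046075. Bound = H(Pe) + Pe*log2(M-1) = 0.527822 + 0.387104 + 1.046075 = 1.961

1.961 bits


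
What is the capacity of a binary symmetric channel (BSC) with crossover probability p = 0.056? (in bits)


H(p) = -p*log2(p) - (1-p)*log2(1-p) = -0.056*log2(0.056) - 0.944*log2(0.944) = 0.232872 + 0.078485 = 0.3114. C = 1 - H(p) = 1 - 0.3114 = 0.6886

0.6886 bits


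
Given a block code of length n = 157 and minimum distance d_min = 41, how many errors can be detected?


Detection capability = d_min - 1 = 41 - 1 = 40

40 errors


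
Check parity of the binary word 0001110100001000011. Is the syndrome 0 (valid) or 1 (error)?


Syndrome = XOR of all bits = 0 XOR 0 XOR 0 XOR 1 XOR 1 XOR 1 XOR 0 XOR 1 XOR 0 XOR 0 XOR 0 XOR 0 XOR 1 XOR 0 XOR 0 XOR 0 XOR 0 XOR 1 XOR 1 = 1

1


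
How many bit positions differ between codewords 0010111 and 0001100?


Count differing positions: . . ^ ^ . ^ ^ = 4 differences

4


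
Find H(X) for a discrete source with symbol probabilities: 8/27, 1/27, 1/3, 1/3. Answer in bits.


H = -sum(p_i * log2(p_i)). Terms: -(8/27)*log2(8/27) = 0.519967; -(1/27)*log2(1/27) = 0.176107; -(1/3)*log2(1/3) = 0.528321; -(1/3)*log2(1/3) = 0.528321. H = 0.519967 + 0.176107 + 0.528321 + 0.528321 = 1.7527

1.7527 bits


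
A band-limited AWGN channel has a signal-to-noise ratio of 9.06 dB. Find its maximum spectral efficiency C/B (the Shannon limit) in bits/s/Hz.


SNR_linear = 10^(9.06/10) = 8.0538; C/B = log2(1 + SNR_linear) = log2(1 + 8.0538) = 3.1785

3.1785 bits/s/Hz


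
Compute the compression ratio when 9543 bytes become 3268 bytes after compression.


Ratio = original / compressed = 9543 / 3268 = 2.9201

2.9201


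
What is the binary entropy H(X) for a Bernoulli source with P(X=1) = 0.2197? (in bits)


H = -p*log2(p) - (1-p)*log2(1-p). -0.2197*log2(0.2197) = 0.480351; -0.7803*log2(0.7803) = 0.279269. H = 0.480351 + 0.279269 = 0.7596

0.7596 bits


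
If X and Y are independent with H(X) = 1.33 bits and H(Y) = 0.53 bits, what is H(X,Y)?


For independent variables, H(X,Y) = H(X) + H(Y) = 1.33 + 0.53 = 1.86

1.86 bits


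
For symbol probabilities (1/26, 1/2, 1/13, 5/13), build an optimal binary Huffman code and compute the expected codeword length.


Huffman construction (repeatedly merge the two least-probable nodes; each merge adds 1 bit to every symbol beneath it): 1/26 + 1/13 = 3/26; 3/26 + 5/13 = 1/2; 1/2 + 1/2 = 1. Resulting codeword lengths (in the order the probabilities were given): (3, 1, 3, 2). L_avg = sum(p_i * l_i) = 1/26*3 + 1/2*1 + 1/13*3 + 5/13*2 = 21/13 = 1.6154

1.6154 bits


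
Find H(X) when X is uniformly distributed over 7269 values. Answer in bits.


H = log2(n) = log2(7269) = 12.8275

12.8275 bits


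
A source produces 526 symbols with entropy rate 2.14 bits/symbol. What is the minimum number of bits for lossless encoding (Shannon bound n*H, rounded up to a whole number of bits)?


Minimum bits >= n * H = 526 * 2.14 = 1125.64, rounded up to a whole number of bits = 1126

1126 bits


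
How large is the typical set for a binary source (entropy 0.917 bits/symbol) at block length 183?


log2|A_typical| = nH = 183 * 0.917 = 167.811, so |A_typical| ~ 2^167.811 = 3.282e+50

3.282e+50


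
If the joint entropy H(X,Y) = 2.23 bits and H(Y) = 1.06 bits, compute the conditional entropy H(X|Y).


H(X|Y) = H(X,Y) - H(Y) = 2.23 - 1.06 = 1.17

1.17 bits


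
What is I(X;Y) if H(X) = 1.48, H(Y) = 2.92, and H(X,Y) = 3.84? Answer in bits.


I(X;Y) = H(X) + H(Y) - H(X,Y) = 1.48 + 2.92 - 3.84 = 0.56

0.56 bits


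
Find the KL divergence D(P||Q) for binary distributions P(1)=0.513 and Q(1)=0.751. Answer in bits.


KL = p*log2(p/q) + (1-p)*log2((1-p)/(1-q)) = 0.513*log2(0.513/0.751) + 0.487*log2(0.487/0.249) = 0.1892

0.1892 bits


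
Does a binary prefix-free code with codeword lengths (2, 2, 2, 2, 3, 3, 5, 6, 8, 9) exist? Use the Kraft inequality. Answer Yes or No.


Kraft sum = sum(2^(-l_i)) = 1.3027, need <= 1. Result: violated (a binary prefix-free code with these lengths cannot exist)

No


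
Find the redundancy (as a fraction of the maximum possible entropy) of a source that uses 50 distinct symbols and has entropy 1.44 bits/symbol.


H_max = log2(K) = log2(50) = 5.6439 bits/symbol. Redundancy = 1 - H/H_max = 1 - 1.44/5.6439 = 1 - 0.2551 = 0.7449

0.7449


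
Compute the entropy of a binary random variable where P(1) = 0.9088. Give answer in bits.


H = -p*log2(p) - (1-p)*log2(1-p). -0.9088*log2(0.9088) = 0.125383; -0.0912*log2(0.0912) = 0.315080. H = 0.125383 + 0.315080 = 0.4405

0.4405 bits


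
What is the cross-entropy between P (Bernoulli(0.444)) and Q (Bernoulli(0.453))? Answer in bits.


H(P,Q) = -p*log2(q) - (1-p)*log2(1-q). -0.444*log2(0.453) = 0.507233; -0.556*log2(0.547) = 0.483935. H(P,Q) = 0.507233 + 0.483935 = 0.9912

0.9912 bits


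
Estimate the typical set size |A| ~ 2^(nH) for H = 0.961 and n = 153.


log2|A_typical| = nH = 153 * 0.961 = 147.033, so |A_typical| ~ 2^147.033 = 1.825e+44

1.825e+44


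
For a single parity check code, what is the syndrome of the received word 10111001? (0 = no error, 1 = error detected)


Syndrome = XOR of all bits = 1 XOR 0 XOR 1 XOR 1 XOR 1 XOR 0 XOR 0 XOR 1 = 1

1


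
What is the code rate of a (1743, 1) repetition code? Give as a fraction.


Rate = k/n = 1/1743

1/1743


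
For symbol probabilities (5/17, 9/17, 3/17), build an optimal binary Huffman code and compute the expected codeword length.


Huffman construction (repeatedly merge the two least-probable nodes; each merge adds 1 bit to every symbol beneath it): 3/17 + 5/17 = 8/17; 8/17 + 9/17 = 1. Resulting codeword lengths (in the order the probabilities were given): (2, 1, 2). L_avg = sum(p_i * l_i) = 5/17*2 + 9/17*1 + 3/17*2 = 25/17 = 1.4706

1.4706 bits


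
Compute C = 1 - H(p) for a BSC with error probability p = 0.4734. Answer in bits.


H(p) = -p*log2(p) - (1-p)*log2(1-p) = -0.4734*log2(0.4734) - 0.5266*log2(0.5266) = 0.510736 + 0.487221 = 0.998. C = 1 - H(p) = 1 - 0.998 = 0.002

0.002 bits


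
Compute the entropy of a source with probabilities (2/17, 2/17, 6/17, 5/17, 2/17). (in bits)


H = -sum(p_i * log2(p_i)). Terms: -(2/17)*log2(2/17) = 0.363231; -(2/17)*log2(2/17) = 0.363231; -(6/17)*log2(6/17) = 0.530294; -(5/17)*log2(5/17) = 0.519275; -(2/17)*log2(2/17) = 0.363231. H = 0.363231 + 0.363231 + 0.530294 + 0.519275 + 0.363231 = 2.1393

2.1393 bits


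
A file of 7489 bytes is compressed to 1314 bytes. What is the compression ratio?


Ratio = original / compressed = 7489 / 1314 = 5.6994

5.6994


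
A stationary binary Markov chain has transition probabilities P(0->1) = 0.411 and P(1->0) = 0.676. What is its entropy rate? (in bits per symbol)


Stationary distribution: pi_0 = p10/(p01+p10) = 0.6219, pi_1 = 0.3781. Entropy rate H' = pi_0*H(p01) + pi_1*H(p10) = 0.6219*0.977 + 0.3781*0.9087 = 0.9512

0.9512 bits/symbol


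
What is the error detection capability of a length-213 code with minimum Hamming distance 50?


Detection capability = d_min - 1 = 50 - 1 = 49

49 errors


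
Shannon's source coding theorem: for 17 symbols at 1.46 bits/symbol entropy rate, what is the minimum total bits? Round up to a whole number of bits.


Minimum bits >= n * H = 17 * 1.46 = 24.82, rounded up to a whole number of bits = 25

25 bits


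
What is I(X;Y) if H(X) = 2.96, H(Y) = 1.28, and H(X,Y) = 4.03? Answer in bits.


I(X;Y) = H(X) + H(Y) - H(X,Y) = 2.96 + 1.28 - 4.03 = 0.21

0.21 bits


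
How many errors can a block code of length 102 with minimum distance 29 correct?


Correction capability = floor((d-1)/2) = floor((29-1)/2) = 14

14 errors


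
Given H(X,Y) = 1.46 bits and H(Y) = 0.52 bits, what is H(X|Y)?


H(X|Y) = H(X,Y) - H(Y) = 1.46 - 0.52 = 0.94

0.94 bits


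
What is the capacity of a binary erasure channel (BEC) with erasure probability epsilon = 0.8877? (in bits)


C = 1 - epsilon = 1 - 0.8877 = 0.1123

0.1123 bits


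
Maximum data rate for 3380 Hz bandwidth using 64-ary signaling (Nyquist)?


Rate = 2 * B * log2(M) = 2 * 3380 * 6.0 = 40560.0

40560.0 bps


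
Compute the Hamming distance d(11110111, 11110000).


Count differing positions: . . . . . ^ ^ ^ = 3 differences

3


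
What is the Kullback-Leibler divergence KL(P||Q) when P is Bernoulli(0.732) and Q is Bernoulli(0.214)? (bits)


KL = p*log2(p/q) + (1-p)*log2((1-p)/(1-q)) = 0.732*log2(0.732/0.214) + 0.268*log2(0.268/0.786) = 0.8827

0.8827 bits


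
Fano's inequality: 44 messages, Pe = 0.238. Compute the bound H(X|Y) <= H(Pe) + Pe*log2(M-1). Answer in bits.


H(Pe) = -Pe*log2(Pe) - (1-Pe)*log2(1-Pe) = -0.238*log2(0.238) - 0.762*log2(0.762) = 0.492890 + 0.298808 = 0.7917. Pe*log2(M-1) = 0.238*log2(43) = 1.291451. Bound = H(Pe) + Pe*log2(M-1) = 0.492890 + 0.298808 + 1.291451 = 2.0831

2.0831 bits


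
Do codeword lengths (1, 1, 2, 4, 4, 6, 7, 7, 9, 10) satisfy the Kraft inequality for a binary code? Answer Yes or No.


Kraft sum = sum(2^(-l_i)) = 1.4092, need <= 1. Result: violated (a binary prefix-free code with these lengths cannot exist)

No


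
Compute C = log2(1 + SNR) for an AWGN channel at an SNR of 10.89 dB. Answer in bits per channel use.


SNR_linear = 10^(10.89/10) = 12.2744; C = log2(1 + SNR_linear) = log2(1 + 12.2744) = 3.7306

3.7306 bits/channel use


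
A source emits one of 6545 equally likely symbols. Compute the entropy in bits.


H = log2(n) = log2(6545) = 12.6762

12.6762 bits


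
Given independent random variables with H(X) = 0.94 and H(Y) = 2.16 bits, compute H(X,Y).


For independent variables, H(X,Y) = H(X) + H(Y) = 0.94 + 2.16 = 3.1

3.1 bits


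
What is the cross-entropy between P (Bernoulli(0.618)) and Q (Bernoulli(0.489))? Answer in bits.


H(P,Q) = -p*log2(q) - (1-p)*log2(1-q). -0.618*log2(0.489) = 0.637834; -0.382*log2(0.511) = 0.370007. H(P,Q) = 0.637834 + 0.370007 = 1.0078

1.0078 bits


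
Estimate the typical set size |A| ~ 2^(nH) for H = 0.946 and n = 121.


log2|A_typical| = nH = 121 * 0.946 = 114.466, so |A_typical| ~ 2^114.466 = 2.869e+34

2.869e+34


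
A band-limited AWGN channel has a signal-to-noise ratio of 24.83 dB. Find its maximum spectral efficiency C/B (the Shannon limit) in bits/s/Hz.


SNR_linear = 10^(24.83/10) = 304.0885; C/B = log2(1 + SNR_linear) = log2(1 + 304.0885) = 8.2531

8.2531 bits/s/Hz


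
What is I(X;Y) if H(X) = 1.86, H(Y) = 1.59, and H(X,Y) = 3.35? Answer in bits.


I(X;Y) = H(X) + H(Y) - H(X,Y) = 1.86 + 1.59 - 3.35 = 0.1

0.1 bits


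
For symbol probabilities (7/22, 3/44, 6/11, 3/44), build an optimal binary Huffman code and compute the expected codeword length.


Huffman construction (repeatedly merge the two least-probable nodes; each merge adds 1 bit to every symbol beneath it): 3/44 + 3/44 = 3/22; 3/22 + 7/22 = 5/11; 5/11 + 6/11 = 1. Resulting codeword lengths (in the order the probabilities were given): (2, 3, 1, 3). L_avg = sum(p_i * l_i) = 7/22*2 + 3/44*3 + 6/11*1 + 3/44*3 = 35/22 = 1.5909

1.5909 bits


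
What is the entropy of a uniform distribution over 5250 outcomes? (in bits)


H = log2(n) = log2(5250) = 12.3581

12.3581 bits


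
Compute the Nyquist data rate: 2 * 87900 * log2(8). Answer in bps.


Rate = 2 * B * log2(M) = 2 * 87900 * 3.0 = 527400.0

527400.0 bps


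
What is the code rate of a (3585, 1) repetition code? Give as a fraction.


Rate = k/n = 1/3585

1/3585


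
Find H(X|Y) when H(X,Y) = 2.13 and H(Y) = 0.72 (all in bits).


H(X|Y) = H(X,Y) - H(Y) = 2.13 - 0.72 = 1.41

1.41 bits
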